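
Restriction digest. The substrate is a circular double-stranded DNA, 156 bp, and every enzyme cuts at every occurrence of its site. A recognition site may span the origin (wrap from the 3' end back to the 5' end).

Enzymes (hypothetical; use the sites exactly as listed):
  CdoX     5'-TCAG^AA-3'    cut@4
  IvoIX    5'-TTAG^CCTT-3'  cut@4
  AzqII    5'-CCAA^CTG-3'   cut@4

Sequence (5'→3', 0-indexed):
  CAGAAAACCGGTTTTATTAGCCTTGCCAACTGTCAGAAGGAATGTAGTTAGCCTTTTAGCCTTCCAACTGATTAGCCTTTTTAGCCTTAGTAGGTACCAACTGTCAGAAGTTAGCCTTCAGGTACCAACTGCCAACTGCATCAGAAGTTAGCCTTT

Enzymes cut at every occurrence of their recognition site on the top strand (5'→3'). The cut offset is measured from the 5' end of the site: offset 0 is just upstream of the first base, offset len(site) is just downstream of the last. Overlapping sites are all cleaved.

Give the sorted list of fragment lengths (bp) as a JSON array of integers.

Scan for sites:
  CdoX TCAGAA/4: at [32, 103, 140, 155] ⇒ [3, 36, 107, 144]
  IvoIX TTAGCCTT/4: at [16, 47, 55, 71, 80, 110, 147] ⇒ [20, 51, 59, 75, 84, 114, 151]
  AzqII CCAACTG/4: at [25, 63, 96, 124, 131] ⇒ [29, 67, 100, 128, 135]

Pooled cuts: [3, 20, 29, 36, 51, 59, 67, 75, 84, 100, 107, 114, 128, 135, 144, 151]

Fragment lengths:
  3→20: 17 bp
  20→29: 9 bp
  29→36: 7 bp
  36→51: 15 bp
  51→59: 8 bp
  59→67: 8 bp
  67→75: 8 bp
  75→84: 9 bp
  84→100: 16 bp
  100→107: 7 bp
  107→114: 7 bp
  114→128: 14 bp
  128→135: 7 bp
  135→144: 9 bp
  144→151: 7 bp
  151→3 (wrap): 156-151+3 = 8 bp

[7,7,7,7,7,8,8,8,8,9,9,9,14,15,16,17]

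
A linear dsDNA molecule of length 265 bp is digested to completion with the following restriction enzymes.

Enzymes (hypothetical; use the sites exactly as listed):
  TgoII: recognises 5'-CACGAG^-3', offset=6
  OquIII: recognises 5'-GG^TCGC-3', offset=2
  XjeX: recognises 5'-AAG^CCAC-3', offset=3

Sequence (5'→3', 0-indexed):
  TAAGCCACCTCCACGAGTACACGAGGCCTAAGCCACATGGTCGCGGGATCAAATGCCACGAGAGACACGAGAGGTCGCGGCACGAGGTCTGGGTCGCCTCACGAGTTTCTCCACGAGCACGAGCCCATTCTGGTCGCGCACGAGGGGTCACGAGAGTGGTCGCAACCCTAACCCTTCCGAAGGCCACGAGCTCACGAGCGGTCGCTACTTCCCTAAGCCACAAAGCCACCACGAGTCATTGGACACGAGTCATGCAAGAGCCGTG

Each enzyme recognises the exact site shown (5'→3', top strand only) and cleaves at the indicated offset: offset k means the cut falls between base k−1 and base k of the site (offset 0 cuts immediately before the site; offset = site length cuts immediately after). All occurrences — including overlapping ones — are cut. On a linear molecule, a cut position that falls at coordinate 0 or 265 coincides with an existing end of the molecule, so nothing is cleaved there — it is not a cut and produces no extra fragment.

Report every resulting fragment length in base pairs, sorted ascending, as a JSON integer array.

[3,3,4,5,6,7,7,8,8,8,8,9,10,10,10,11,12,12,12,13,14,16,16,22,31]

Scan for sites:
  TgoII CACGAG/6: at [11, 19, 56, 65, 80, 99, 111, 117, 138, 148, 184, 192, 229, 243] ⇒ [17, 25, 62, 71, 86, 105, 117, 123, 144, 154, 190, 198, 235, 249]
  OquIII GGTCGC/2: at [38, 72, 91, 131, 157, 199] ⇒ [40, 74, 93, 133, 159, 201]
  XjeX AAGCCAC/3: at [1, 29, 214, 222] ⇒ [4, 32, 217, 225]

Pooled cuts: [4, 17, 25, 32, 40, 62, 71, 74, 86, 93, 105, 117, 123, 133, 144, 154, 159, 190, 198, 201, 217, 225, 235, 249]

Fragment lengths:
  [0,4): 4 bp
  [4,17): 13 bp
  [17,25): 8 bp
  [25,32): 7 bp
  [32,40): 8 bp
  [40,62): 22 bp
  [62,71): 9 bp
  [71,74): 3 bp
  [74,86): 12 bp
  [86,93): 7 bp
  [93,105): 12 bp
  [105,117): 12 bp
  [117,123): 6 bp
  [123,133): 10 bp
  [133,144): 11 bp
  [144,154): 10 bp
  [154,159): 5 bp
  [159,190): 31 bp
  [190,198): 8 bp
  [198,201): 3 bp
  [201,217): 16 bp
  [217,225): 8 bp
  [225,235): 10 bp
  [235,249): 14 bp
  [249,265): 16 bp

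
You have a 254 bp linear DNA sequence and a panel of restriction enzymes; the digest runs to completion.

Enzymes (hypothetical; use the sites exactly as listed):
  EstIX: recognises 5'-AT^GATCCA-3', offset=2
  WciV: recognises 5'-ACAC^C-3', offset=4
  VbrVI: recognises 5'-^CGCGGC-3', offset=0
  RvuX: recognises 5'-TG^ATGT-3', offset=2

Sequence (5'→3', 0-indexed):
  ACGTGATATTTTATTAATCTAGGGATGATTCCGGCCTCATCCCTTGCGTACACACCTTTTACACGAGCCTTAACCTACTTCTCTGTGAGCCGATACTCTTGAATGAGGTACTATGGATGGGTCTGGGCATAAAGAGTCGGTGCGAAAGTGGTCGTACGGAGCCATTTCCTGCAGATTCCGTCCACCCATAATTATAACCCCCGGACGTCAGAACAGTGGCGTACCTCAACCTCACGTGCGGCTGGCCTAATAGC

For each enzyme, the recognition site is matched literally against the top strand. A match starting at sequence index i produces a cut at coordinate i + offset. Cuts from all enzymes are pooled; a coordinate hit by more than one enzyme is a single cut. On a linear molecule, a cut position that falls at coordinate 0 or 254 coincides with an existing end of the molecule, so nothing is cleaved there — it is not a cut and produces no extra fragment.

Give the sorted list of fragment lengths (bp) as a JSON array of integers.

[55,199]

Per-enzyme occurrences:
  EstIX (ATGATCCA, off=2): no sites
  WciV ACACC/4: at [51] ⇒ [55]
  VbrVI (CGCGGC, off=0): no sites
  RvuX (TGATGT, off=2): no sites

Pooled cuts: [55]

Fragment lengths:
  [0,55): 55 bp
  [55,254): 199 bp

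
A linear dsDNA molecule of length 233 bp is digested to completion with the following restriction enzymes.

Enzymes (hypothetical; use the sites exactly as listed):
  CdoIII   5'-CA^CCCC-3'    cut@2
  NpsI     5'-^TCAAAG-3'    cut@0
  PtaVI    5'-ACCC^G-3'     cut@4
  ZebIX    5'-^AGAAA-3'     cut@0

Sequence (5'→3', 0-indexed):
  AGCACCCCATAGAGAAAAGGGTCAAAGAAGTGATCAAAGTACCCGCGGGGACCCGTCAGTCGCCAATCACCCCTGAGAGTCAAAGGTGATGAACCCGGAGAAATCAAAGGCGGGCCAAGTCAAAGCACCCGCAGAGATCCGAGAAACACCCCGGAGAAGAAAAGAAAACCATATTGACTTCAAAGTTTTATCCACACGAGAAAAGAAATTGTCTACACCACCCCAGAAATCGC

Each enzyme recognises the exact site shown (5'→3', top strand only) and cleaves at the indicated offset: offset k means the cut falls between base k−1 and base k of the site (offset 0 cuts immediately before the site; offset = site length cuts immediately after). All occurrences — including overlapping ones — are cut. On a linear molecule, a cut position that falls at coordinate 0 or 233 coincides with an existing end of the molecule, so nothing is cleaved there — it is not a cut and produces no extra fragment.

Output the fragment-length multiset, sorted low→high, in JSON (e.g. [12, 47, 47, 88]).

[2,4,4,5,5,5,7,8,9,9,9,10,10,11,11,11,12,15,16,17,17,17,19]

Per-enzyme occurrences:
  CdoIII (CACCCC, off=2): starts [2, 67, 146, 218] → cuts [4, 69, 148, 220]
  NpsI (TCAAAG, off=0): starts [21, 33, 79, 103, 119, 179] → cuts [21, 33, 79, 103, 119, 179]
  PtaVI (ACCCG, off=4): starts [40, 50, 92, 126] → cuts [44, 54, 96, 130]
  ZebIX (AGAAA, off=0): starts [12, 98, 141, 157, 162, 198, 203, 224] → cuts [12, 98, 141, 157, 162, 198, 203, 224]

All cut coordinates (distinct, sorted): [4, 12, 21, 33, 44, 54, 69, 79, 96, 98, 103, 119, 130, 141, 148, 157, 162, 179, 198, 203, 220, 224]

Fragment lengths:
  [0,4): 4 bp
  [4,12): 8 bp
  [12,21): 9 bp
  [21,33): 12 bp
  [33,44): 11 bp
  [44,54): 10 bp
  [54,69): 15 bp
  [69,79): 10 bp
  [79,96): 17 bp
  [96,98): 2 bp
  [98,103): 5 bp
  [103,119): 16 bp
  [119,130): 11 bp
  [130,141): 11 bp
  [141,148): 7 bp
  [148,157): 9 bp
  [157,162): 5 bp
  [162,179): 17 bp
  [179,198): 19 bp
  [198,203): 5 bp
  [203,220): 17 bp
  [220,224): 4 bp
  [224,233): 9 bp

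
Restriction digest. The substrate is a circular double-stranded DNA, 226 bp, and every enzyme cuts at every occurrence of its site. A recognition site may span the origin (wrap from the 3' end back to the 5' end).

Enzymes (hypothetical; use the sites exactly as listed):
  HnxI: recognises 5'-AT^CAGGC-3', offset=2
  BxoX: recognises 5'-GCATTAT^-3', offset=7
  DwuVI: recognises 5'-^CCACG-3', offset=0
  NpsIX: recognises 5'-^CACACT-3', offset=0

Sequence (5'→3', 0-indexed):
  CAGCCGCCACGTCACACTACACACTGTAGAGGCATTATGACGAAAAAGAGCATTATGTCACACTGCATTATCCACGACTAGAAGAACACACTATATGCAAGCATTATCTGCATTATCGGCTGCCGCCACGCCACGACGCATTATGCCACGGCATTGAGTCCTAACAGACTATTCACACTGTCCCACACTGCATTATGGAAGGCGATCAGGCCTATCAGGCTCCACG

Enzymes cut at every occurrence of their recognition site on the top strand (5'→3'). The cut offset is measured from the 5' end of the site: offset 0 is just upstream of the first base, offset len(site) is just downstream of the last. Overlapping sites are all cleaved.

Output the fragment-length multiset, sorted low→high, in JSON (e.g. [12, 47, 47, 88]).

[1,2,5,6,6,7,9,9,9,10,10,11,13,13,14,15,18,19,21,28]

Site scan:
  HnxI ATCAGGC/2: at [204, 213] ⇒ [206, 215]
  BxoX GCATTAT/7: at [31, 49, 64, 100, 109, 137, 189] ⇒ [38, 56, 71, 107, 116, 144, 196]
  DwuVI CCACG/0: at [6, 71, 125, 130, 145, 221] ⇒ [6, 71, 125, 130, 145, 221]
  NpsIX CACACT/0: at [12, 19, 58, 86, 173, 183] ⇒ [12, 19, 58, 86, 173, 183]

Pooled cuts: [6, 12, 19, 38, 56, 58, 71, 86, 107, 116, 125, 130, 144, 145, 173, 183, 196, 206, 215, 221]

Fragment lengths:
  6→12: 6 bp
  12→19: 7 bp
  19→38: 19 bp
  38→56: 18 bp
  56→58: 2 bp
  58→71: 13 bp
  71→86: 15 bp
  86→107: 21 bp
  107→116: 9 bp
  116→125: 9 bp
  125→130: 5 bp
  130→144: 14 bp
  144→145: 1 bp
  145→173: 28 bp
  173→183: 10 bp
  183→196: 13 bp
  196→206: 10 bp
  206→215: 9 bp
  215→221: 6 bp
  221→6 (wrap): 226-221+6 = 11 bp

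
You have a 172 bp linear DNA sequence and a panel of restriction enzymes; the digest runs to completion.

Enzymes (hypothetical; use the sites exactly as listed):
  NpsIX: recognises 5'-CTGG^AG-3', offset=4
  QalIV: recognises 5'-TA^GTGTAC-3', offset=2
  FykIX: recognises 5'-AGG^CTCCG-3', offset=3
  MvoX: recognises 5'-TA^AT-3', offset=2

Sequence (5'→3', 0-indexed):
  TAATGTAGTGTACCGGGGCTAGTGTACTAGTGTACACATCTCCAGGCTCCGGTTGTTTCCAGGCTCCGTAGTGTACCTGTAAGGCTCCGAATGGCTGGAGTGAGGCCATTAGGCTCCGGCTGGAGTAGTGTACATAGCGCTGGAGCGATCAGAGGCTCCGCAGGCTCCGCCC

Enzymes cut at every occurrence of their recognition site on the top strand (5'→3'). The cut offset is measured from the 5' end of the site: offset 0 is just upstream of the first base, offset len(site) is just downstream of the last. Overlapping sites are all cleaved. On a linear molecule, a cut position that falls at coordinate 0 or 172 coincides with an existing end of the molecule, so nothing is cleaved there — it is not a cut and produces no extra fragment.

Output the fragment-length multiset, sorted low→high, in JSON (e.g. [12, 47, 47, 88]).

Per-enzyme occurrences:
  NpsIX (CTGGAG, off=4): starts [94, 119, 139] → cuts [98, 123, 143]
  QalIV (TAGTGTAC, off=2): starts [5, 19, 27, 68, 125] → cuts [7, 21, 29, 70, 127]
  FykIX (AGGCTCCG, off=3): starts [43, 60, 81, 110, 152, 161] → cuts [46, 63, 84, 113, 155, 164]
  MvoX (TAAT, off=2): starts [0] → cuts [2]

Pooled cuts: [2, 7, 21, 29, 46, 63, 70, 84, 98, 113, 123, 127, 143, 155, 164]

Fragments:
  [0,2): 2 bp
  [2,7): 5 bp
  [7,21): 14 bp
  [21,29): 8 bp
  [29,46): 17 bp
  [46,63): 17 bp
  [63,70): 7 bp
  [70,84): 14 bp
  [84,98): 14 bp
  [98,113): 15 bp
  [113,123): 10 bp
  [123,127): 4 bp
  [127,143): 16 bp
  [143,155): 12 bp
  [155,164): 9 bp
  [164,172): 8 bp

[2,4,5,7,8,8,9,10,12,14,14,14,15,16,17,17]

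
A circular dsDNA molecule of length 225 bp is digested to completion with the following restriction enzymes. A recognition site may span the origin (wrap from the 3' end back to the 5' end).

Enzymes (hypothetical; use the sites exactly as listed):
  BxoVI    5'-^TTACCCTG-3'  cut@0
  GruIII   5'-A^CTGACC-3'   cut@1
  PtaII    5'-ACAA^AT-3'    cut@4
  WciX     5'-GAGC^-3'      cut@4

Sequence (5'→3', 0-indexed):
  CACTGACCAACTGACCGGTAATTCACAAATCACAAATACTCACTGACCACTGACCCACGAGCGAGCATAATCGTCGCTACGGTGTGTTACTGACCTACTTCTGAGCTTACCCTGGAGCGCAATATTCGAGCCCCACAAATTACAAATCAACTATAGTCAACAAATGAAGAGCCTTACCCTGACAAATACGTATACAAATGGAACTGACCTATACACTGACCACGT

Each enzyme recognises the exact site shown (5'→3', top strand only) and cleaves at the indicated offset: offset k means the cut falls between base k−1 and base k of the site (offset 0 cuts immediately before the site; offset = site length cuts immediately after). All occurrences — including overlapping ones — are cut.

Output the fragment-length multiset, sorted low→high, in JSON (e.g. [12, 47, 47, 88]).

[1,4,6,7,7,7,7,7,8,9,12,12,12,12,12,13,13,17,18,18,23]

Site scan:
  BxoVI TTACCCTG/0: at [106, 173] ⇒ [106, 173]
  GruIII ACTGACC/1: at [1, 9, 41, 48, 88, 202, 214] ⇒ [2, 10, 42, 49, 89, 203, 215]
  PtaII ACAAAT/4: at [24, 31, 134, 141, 159, 181, 193] ⇒ [28, 35, 138, 145, 163, 185, 197]
  WciX GAGC/4: at [58, 62, 102, 114, 127, 168] ⇒ [62, 66, 106, 118, 131, 172]

Pooled cuts: [2, 10, 28, 35, 42, 49, 62, 66, 89, 106, 118, 131, 138, 145, 163, 172, 173, 185, 197, 203, 215]

Fragments:
  2→10: 8 bp
  10→28: 18 bp
  28→35: 7 bp
  35→42: 7 bp
  42→49: 7 bp
  49→62: 13 bp
  62→66: 4 bp
  66→89: 23 bp
  89→106: 17 bp
  106→118: 12 bp
  118→131: 13 bp
  131→138: 7 bp
  138→145: 7 bp
  145→163: 18 bp
  163→172: 9 bp
  172→173: 1 bp
  173→185: 12 bp
  185→197: 12 bp
  197→203: 6 bp
  203→215: 12 bp
  215→2 (wrap): 225-215+2 = 12 bp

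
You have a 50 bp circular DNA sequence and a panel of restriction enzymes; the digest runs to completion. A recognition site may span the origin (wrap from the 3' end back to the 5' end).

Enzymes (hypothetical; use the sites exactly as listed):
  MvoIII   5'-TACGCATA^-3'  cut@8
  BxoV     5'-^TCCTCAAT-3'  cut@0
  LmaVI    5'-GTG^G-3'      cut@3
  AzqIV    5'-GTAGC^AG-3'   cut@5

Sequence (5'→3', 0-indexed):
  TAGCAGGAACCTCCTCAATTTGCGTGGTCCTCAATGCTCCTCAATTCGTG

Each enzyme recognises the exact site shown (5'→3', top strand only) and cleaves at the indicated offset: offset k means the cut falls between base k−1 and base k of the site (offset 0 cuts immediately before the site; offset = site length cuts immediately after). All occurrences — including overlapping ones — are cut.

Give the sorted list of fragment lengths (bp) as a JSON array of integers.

Scan for sites:
  MvoIII (TACGCATA, off=8): no sites
  BxoV TCCTCAAT/0: at [11, 27, 37] ⇒ [11, 27, 37]
  LmaVI GTGG/3: at [23] ⇒ [26]
  AzqIV GTAGCAG/5: at [49] ⇒ [4]

All cut coordinates (distinct, sorted): [4, 11, 26, 27, 37]

Fragment lengths:
  4→11: 7 bp
  11→26: 15 bp
  26→27: 1 bp
  27→37: 10 bp
  37→4 (wrap): 50-37+4 = 17 bp

[1,7,10,15,17]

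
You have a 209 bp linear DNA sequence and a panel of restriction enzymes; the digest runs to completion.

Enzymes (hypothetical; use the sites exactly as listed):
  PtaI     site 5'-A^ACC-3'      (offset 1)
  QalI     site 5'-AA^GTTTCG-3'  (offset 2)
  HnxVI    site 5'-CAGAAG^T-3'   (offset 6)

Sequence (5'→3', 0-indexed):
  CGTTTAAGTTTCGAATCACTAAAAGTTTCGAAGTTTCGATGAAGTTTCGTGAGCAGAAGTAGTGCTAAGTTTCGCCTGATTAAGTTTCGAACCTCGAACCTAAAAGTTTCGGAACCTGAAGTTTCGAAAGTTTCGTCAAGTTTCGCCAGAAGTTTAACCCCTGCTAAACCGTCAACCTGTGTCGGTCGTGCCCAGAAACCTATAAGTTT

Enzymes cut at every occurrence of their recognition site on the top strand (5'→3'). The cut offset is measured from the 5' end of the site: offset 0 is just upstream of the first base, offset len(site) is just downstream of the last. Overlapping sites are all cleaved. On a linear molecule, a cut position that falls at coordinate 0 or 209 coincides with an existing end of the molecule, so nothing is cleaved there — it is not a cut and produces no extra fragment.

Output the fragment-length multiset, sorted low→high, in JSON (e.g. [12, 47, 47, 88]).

Per-enzyme occurrences:
  PtaI (AACC, off=1): starts [89, 96, 112, 155, 166, 173, 196] → cuts [90, 97, 113, 156, 167, 174, 197]
  QalI (AAGTTTCG, off=2): starts [5, 22, 30, 41, 66, 81, 103, 118, 127, 137] → cuts [7, 24, 32, 43, 68, 83, 105, 120, 129, 139]
  HnxVI (CAGAAGT, off=6): starts [53, 146] → cuts [59, 152]

Pooled cuts: [7, 24, 32, 43, 59, 68, 83, 90, 97, 105, 113, 120, 129, 139, 152, 156, 167, 174, 197]

Fragments:
  [0,7): 7 bp
  [7,24): 17 bp
  [24,32): 8 bp
  [32,43): 11 bp
  [43,59): 16 bp
  [59,68): 9 bp
  [68,83): 15 bp
  [83,90): 7 bp
  [90,97): 7 bp
  [97,105): 8 bp
  [105,113): 8 bp
  [113,120): 7 bp
  [120,129): 9 bp
  [129,139): 10 bp
  [139,152): 13 bp
  [152,156): 4 bp
  [156,167): 11 bp
  [167,174): 7 bp
  [174,197): 23 bp
  [197,209): 12 bp

[4,7,7,7,7,7,8,8,8,9,9,10,11,11,12,13,15,16,17,23]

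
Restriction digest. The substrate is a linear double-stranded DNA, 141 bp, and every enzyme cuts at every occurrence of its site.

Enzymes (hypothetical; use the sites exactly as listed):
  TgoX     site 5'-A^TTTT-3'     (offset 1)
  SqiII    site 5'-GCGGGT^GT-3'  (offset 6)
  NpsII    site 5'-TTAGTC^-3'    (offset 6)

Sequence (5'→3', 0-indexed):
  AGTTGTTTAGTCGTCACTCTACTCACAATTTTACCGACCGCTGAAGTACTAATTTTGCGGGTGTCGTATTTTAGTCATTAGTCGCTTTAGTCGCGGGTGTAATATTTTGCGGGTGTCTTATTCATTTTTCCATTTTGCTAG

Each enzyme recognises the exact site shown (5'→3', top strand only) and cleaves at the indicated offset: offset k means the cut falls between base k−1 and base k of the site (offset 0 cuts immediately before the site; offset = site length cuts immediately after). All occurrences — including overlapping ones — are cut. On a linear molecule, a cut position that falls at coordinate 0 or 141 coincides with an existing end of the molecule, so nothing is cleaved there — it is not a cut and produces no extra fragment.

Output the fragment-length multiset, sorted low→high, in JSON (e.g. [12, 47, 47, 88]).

[6,6,6,7,8,8,9,9,10,10,10,12,16,24]

Per-enzyme occurrences:
  TgoX ATTTT/1: at [27, 51, 67, 103, 123, 131] ⇒ [28, 52, 68, 104, 124, 132]
  SqiII GCGGGTGT/6: at [56, 92, 108] ⇒ [62, 98, 114]
  NpsII TTAGTC/6: at [6, 70, 77, 86] ⇒ [12, 76, 83, 92]

All cut coordinates (distinct, sorted): [12, 28, 52, 62, 68, 76, 83, 92, 98, 104, 114, 124, 132]

Fragments:
  [0,12): 12 bp
  [12,28): 16 bp
  [28,52): 24 bp
  [52,62): 10 bp
  [62,68): 6 bp
  [68,76): 8 bp
  [76,83): 7 bp
  [83,92): 9 bp
  [92,98): 6 bp
  [98,104): 6 bp
  [104,114): 10 bp
  [114,124): 10 bp
  [124,132): 8 bp
  [132,141): 9 bp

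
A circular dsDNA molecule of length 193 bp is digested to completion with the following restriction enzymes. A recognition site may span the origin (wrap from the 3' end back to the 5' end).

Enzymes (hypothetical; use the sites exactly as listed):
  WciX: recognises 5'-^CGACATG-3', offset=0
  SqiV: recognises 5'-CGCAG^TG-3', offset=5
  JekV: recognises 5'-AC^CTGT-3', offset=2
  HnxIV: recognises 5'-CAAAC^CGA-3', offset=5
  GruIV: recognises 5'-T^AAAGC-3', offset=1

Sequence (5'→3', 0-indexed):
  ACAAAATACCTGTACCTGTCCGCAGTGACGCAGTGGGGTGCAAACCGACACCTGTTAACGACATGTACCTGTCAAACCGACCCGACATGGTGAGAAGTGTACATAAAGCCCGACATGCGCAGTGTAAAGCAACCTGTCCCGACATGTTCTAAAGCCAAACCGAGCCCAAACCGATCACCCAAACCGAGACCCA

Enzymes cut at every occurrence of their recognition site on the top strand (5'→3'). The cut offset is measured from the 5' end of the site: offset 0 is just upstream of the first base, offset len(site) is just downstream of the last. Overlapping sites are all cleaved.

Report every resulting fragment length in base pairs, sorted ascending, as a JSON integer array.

Per-enzyme occurrences:
  WciX (CGACATG, off=0): starts [58, 82, 110, 139] → cuts [58, 82, 110, 139]
  SqiV (CGCAGTG, off=5): starts [20, 28, 117] → cuts [25, 33, 122]
  JekV (ACCTGT, off=2): starts [7, 13, 49, 66, 131] → cuts [9, 15, 51, 68, 133]
  HnxIV (CAAACCGA, off=5): starts [40, 72, 155, 166, 179] → cuts [45, 77, 160, 171, 184]
  GruIV (TAAAGC, off=1): starts [103, 124, 149] → cuts [104, 125, 150]

All cut coordinates (distinct, sorted): [9, 15, 25, 33, 45, 51, 58, 68, 77, 82, 104, 110, 122, 125, 133, 139, 150, 160, 171, 184]

Fragment lengths:
  9→15: 6 bp
  15→25: 10 bp
  25→33: 8 bp
  33→45: 12 bp
  45→51: 6 bp
  51→58: 7 bp
  58→68: 10 bp
  68→77: 9 bp
  77→82: 5 bp
  82→104: 22 bp
  104→110: 6 bp
  110→122: 12 bp
  122→125: 3 bp
  125→133: 8 bp
  133→139: 6 bp
  139→150: 11 bp
  150→160: 10 bp
  160→171: 11 bp
  171→184: 13 bp
  184→9 (wrap): 193-184+9 = 18 bp

[3,5,6,6,6,6,7,8,8,9,10,10,10,11,11,12,12,13,18,22]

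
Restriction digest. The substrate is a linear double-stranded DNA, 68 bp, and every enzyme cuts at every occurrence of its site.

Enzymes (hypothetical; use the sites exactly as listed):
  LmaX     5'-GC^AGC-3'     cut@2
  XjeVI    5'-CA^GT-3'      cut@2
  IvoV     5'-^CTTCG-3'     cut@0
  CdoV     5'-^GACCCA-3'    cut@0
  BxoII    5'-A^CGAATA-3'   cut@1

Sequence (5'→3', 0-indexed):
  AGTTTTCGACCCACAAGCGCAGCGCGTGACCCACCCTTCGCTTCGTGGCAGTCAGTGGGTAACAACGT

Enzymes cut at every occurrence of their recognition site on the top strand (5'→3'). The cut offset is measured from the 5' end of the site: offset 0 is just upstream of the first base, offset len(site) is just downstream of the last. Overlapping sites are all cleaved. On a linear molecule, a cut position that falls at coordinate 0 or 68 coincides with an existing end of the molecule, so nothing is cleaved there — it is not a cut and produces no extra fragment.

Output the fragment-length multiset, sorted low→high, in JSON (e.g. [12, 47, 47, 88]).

Site scan:
  LmaX (GCAGC, off=2): starts [18] → cuts [20]
  XjeVI (CAGT, off=2): starts [48, 52] → cuts [50, 54]
  IvoV (CTTCG, off=0): starts [35, 40] → cuts [35, 40]
  CdoV (GACCCA, off=0): starts [7, 27] → cuts [7, 27]
  BxoII (ACGAATA, off=1): no sites

All cut coordinates (distinct, sorted): [7, 20, 27, 35, 40, 50, 54]

Fragments:
  [0,7): 7 bp
  [7,20): 13 bp
  [20,27): 7 bp
  [27,35): 8 bp
  [35,40): 5 bp
  [40,50): 10 bp
  [50,54): 4 bp
  [54,68): 14 bp

[4,5,7,7,8,10,13,14]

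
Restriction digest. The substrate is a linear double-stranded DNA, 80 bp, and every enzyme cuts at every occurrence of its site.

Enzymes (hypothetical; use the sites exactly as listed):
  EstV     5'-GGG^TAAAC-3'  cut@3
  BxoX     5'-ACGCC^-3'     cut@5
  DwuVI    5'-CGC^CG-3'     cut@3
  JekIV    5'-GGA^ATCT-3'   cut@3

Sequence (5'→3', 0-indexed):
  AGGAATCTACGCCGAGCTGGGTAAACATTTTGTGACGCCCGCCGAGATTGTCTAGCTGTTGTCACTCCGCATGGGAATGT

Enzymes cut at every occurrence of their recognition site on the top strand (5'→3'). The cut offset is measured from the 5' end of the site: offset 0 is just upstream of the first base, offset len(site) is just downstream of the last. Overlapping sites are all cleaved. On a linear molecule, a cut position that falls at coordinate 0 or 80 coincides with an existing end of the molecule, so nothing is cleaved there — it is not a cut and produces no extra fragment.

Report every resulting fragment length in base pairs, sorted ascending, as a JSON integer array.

[1,3,4,8,8,18,38]

Scan for sites:
  EstV (GGGTAAAC, off=3): starts [18] → cuts [21]
  BxoX (ACGCC, off=5): starts [8, 34] → cuts [13, 39]
  DwuVI (CGCCG, off=3): starts [9, 39] → cuts [12, 42]
  JekIV (GGAATCT, off=3): starts [1] → cuts [4]

All cut coordinates (distinct, sorted): [4, 12, 13, 21, 39, 42]

Fragment lengths:
  [0,4): 4 bp
  [4,12): 8 bp
  [12,13): 1 bp
  [13,21): 8 bp
  [21,39): 18 bp
  [39,42): 3 bp
  [42,80): 38 bp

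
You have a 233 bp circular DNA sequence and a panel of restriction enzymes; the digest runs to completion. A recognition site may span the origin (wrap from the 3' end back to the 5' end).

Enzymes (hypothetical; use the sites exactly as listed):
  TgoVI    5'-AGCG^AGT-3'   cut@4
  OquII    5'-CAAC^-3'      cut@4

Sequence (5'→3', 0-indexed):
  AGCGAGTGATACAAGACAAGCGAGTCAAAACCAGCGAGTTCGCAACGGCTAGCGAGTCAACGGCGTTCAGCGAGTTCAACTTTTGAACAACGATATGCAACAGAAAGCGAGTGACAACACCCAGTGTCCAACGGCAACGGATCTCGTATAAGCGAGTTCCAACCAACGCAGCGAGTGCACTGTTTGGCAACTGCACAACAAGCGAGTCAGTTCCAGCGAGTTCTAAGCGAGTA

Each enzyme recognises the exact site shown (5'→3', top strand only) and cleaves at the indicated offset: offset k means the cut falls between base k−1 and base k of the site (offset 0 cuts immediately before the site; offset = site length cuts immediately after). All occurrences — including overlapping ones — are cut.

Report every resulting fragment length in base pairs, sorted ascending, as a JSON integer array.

Site scan:
  TgoVI AGCGAGT/4: at [0, 18, 32, 50, 68, 105, 150, 169, 200, 214, 225] ⇒ [4, 22, 36, 54, 72, 109, 154, 173, 204, 218, 229]
  OquII CAAC/4: at [42, 57, 76, 87, 97, 114, 128, 134, 159, 163, 187, 195] ⇒ [46, 61, 80, 91, 101, 118, 132, 138, 163, 167, 191, 199]

Pooled cuts: [4, 22, 36, 46, 54, 61, 72, 80, 91, 101, 109, 118, 132, 138, 154, 163, 167, 173, 191, 199, 204, 218, 229]

Fragments:
  4→22: 18 bp
  22→36: 14 bp
  36→46: 10 bp
  46→54: 8 bp
  54→61: 7 bp
  61→72: 11 bp
  72→80: 8 bp
  80→91: 11 bp
  91→101: 10 bp
  101→109: 8 bp
  109→118: 9 bp
  118→132: 14 bp
  132→138: 6 bp
  138→154: 16 bp
  154→163: 9 bp
  163→167: 4 bp
  167→173: 6 bp
  173→191: 18 bp
  191→199: 8 bp
  199→204: 5 bp
  204→218: 14 bp
  218→229: 11 bp
  229→4 (wrap): 233-229+4 = 8 bp

[4,5,6,6,7,8,8,8,8,8,9,9,10,10,11,11,11,14,14,14,16,18,18]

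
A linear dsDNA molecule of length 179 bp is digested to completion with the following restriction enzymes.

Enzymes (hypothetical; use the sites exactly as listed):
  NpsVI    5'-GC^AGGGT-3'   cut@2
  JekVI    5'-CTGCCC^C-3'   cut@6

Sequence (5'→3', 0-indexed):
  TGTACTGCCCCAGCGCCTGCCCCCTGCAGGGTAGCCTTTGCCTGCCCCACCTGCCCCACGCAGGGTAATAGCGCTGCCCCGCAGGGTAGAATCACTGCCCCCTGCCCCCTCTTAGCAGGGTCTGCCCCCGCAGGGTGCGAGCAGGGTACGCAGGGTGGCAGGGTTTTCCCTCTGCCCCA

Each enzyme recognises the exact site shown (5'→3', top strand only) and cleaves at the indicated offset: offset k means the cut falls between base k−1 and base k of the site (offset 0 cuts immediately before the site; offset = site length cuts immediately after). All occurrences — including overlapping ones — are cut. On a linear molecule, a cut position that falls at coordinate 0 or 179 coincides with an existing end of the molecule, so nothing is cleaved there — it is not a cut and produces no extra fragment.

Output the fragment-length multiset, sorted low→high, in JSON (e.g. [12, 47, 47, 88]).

[2,3,4,5,5,7,8,9,9,9,10,11,11,12,18,18,18,20]

Site scan:
  NpsVI (GCAGGGT, off=2): starts [25, 59, 80, 114, 129, 140, 149, 157] → cuts [27, 61, 82, 116, 131, 142, 151, 159]
  JekVI (CTGCCCC, off=6): starts [4, 16, 41, 50, 73, 94, 101, 121, 171] → cuts [10, 22, 47, 56, 79, 100, 107, 127, 177]

Pooled cuts: [10, 22, 27, 47, 56, 61, 79, 82, 100, 107, 116, 127, 131, 142, 151, 159, 177]

Fragments:
  [0,10): 10 bp
  [10,22): 12 bp
  [22,27): 5 bp
  [27,47): 20 bp
  [47,56): 9 bp
  [56,61): 5 bp
  [61,79): 18 bp
  [79,82): 3 bp
  [82,100): 18 bp
  [100,107): 7 bp
  [107,116): 9 bp
  [116,127): 11 bp
  [127,131): 4 bp
  [131,142): 11 bp
  [142,151): 9 bp
  [151,159): 8 bp
  [159,177): 18 bp
  [177,179): 2 bp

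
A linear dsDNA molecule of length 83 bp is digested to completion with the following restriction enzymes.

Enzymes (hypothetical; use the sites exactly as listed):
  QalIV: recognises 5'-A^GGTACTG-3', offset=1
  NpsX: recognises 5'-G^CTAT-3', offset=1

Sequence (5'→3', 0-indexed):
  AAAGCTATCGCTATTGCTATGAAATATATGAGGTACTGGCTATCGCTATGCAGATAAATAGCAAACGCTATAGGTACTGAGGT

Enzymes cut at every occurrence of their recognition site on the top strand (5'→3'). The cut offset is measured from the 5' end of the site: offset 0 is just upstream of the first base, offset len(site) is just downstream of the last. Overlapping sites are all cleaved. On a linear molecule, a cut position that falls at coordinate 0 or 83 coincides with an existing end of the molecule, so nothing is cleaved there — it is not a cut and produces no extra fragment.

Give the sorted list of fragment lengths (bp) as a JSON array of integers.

Site scan:
  QalIV AGGTACTG/1: at [30, 71] ⇒ [31, 72]
  NpsX GCTAT/1: at [3, 9, 15, 38, 44, 66] ⇒ [4, 10, 16, 39, 45, 67]

Pooled cuts: [4, 10, 16, 31, 39, 45, 67, 72]

Fragment lengths:
  [0,4): 4 bp
  [4,10): 6 bp
  [10,16): 6 bp
  [16,31): 15 bp
  [31,39): 8 bp
  [39,45): 6 bp
  [45,67): 22 bp
  [67,72): 5 bp
  [72,83): 11 bp

[4,5,6,6,6,8,11,15,22]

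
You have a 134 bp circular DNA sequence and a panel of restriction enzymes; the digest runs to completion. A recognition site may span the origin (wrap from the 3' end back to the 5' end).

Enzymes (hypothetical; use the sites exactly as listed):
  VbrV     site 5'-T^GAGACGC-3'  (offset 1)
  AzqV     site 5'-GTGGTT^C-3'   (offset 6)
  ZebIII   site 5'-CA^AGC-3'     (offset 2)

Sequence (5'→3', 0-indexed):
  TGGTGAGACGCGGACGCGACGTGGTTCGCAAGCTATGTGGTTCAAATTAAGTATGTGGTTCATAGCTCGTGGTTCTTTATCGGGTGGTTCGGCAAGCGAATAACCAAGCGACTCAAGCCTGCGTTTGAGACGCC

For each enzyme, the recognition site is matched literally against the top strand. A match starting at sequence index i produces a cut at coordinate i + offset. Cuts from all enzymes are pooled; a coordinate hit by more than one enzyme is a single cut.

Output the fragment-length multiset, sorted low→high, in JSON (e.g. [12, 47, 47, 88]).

[4,5,9,11,12,12,12,14,15,18,22]

Scan for sites:
  VbrV TGAGACGC/1: at [3, 125] ⇒ [4, 126]
  AzqV GTGGTTC/6: at [20, 36, 54, 68, 83] ⇒ [26, 42, 60, 74, 89]
  ZebIII CAAGC/2: at [28, 92, 104, 113] ⇒ [30, 94, 106, 115]

Pooled cuts: [4, 26, 30, 42, 60, 74, 89, 94, 106, 115, 126]

Fragment lengths:
  4→26: 22 bp
  26→30: 4 bp
  30→42: 12 bp
  42→60: 18 bp
  60→74: 14 bp
  74→89: 15 bp
  89→94: 5 bp
  94→106: 12 bp
  106→115: 9 bp
  115→126: 11 bp
  126→4 (wrap): 134-126+4 = 12 bp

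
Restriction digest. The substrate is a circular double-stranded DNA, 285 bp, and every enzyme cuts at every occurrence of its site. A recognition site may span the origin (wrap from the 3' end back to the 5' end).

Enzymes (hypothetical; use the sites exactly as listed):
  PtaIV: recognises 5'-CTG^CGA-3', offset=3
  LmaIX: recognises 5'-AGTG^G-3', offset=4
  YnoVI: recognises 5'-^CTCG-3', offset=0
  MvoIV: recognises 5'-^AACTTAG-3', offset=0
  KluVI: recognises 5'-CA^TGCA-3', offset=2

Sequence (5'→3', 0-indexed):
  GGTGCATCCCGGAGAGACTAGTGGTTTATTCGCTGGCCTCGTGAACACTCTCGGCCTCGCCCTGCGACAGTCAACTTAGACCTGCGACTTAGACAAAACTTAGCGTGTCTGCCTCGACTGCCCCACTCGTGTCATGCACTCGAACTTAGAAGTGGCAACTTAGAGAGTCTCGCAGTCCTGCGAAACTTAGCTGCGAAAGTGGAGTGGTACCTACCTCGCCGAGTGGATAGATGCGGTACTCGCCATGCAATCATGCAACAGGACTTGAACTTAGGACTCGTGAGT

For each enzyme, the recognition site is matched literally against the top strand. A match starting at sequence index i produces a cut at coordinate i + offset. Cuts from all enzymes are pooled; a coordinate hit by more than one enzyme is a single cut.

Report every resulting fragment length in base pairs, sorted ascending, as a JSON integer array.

[2,3,4,4,5,6,7,8,8,8,8,9,9,9,10,10,11,12,12,12,12,12,12,13,13,14,14,16,22]

Scan for sites:
  PtaIV (CTGCGA, off=3): starts [61, 81, 177, 190] → cuts [64, 84, 180, 193]
  LmaIX (AGTGG, off=4): starts [19, 150, 197, 202, 221, 282] → cuts [1, 23, 154, 201, 206, 225]
  YnoVI (CTCG, off=0): starts [37, 49, 55, 112, 125, 138, 168, 214, 238, 276] → cuts [37, 49, 55, 112, 125, 138, 168, 214, 238, 276]
  MvoIV (AACTTAG, off=0): starts [72, 96, 142, 156, 183, 267] → cuts [72, 96, 142, 156, 183, 267]
  KluVI (CATGCA, off=2): starts [132, 243, 251] → cuts [134, 245, 253]

All cut coordinates (distinct, sorted): [1, 23, 37, 49, 55, 64, 72, 84, 96, 112, 125, 134, 138, 142, 154, 156, 168, 180, 183, 193, 201, 206, 214, 225, 238, 245, 253, 267, 276]

Fragments:
  1→23: 22 bp
  23→37: 14 bp
  37→49: 12 bp
  49→55: 6 bp
  55→64: 9 bp
  64→72: 8 bp
  72→84: 12 bp
  84→96: 12 bp
  96→112: 16 bp
  112→125: 13 bp
  125→134: 9 bp
  134→138: 4 bp
  138→142: 4 bp
  142→154: 12 bp
  154→156: 2 bp
  156→168: 12 bp
  168→180: 12 bp
  180→183: 3 bp
  183→193: 10 bp
  193→201: 8 bp
  201→206: 5 bp
  206→214: 8 bp
  214→225: 11 bp
  225→238: 13 bp
  238→245: 7 bp
  245→253: 8 bp
  253→267: 14 bp
  267→276: 9 bp
  276→1 (wrap): 285-276+1 = 10 bp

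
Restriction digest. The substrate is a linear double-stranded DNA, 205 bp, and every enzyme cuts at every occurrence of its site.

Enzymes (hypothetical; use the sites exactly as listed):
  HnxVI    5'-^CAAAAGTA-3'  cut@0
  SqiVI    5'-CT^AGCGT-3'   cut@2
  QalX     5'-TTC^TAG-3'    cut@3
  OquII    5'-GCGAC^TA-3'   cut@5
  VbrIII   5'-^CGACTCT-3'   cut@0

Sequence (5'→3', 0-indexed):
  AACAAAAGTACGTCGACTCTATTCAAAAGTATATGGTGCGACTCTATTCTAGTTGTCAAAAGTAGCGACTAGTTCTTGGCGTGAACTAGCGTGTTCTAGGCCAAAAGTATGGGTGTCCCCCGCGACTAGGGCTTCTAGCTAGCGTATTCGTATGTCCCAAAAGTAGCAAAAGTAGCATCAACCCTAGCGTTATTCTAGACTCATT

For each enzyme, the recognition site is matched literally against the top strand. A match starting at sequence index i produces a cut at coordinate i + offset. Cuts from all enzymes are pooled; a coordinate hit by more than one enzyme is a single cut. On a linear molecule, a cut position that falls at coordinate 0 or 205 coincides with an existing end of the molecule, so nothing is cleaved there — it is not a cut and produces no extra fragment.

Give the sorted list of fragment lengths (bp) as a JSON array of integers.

Scan for sites:
  HnxVI CAAAAGTA/0: at [2, 23, 56, 101, 157, 166] ⇒ [2, 23, 56, 101, 157, 166]
  SqiVI CTAGCGT/2: at [85, 138, 183] ⇒ [87, 140, 185]
  QalX TTCTAG/3: at [46, 93, 132, 192] ⇒ [49, 96, 135, 195]
  OquII GCGACTA/5: at [64, 121] ⇒ [69, 126]
  VbrIII CGACTCT/0: at [13, 38] ⇒ [13, 38]

Pooled cuts: [2, 13, 23, 38, 49, 56, 69, 87, 96, 101, 126, 135, 140, 157, 166, 185, 195]

Fragments:
  [0,2): 2 bp
  [2,13): 11 bp
  [13,23): 10 bp
  [23,38): 15 bp
  [38,49): 11 bp
  [49,56): 7 bp
  [56,69): 13 bp
  [69,87): 18 bp
  [87,96): 9 bp
  [96,101): 5 bp
  [101,126): 25 bp
  [126,135): 9 bp
  [135,140): 5 bp
  [140,157): 17 bp
  [157,166): 9 bp
  [166,185): 19 bp
  [185,195): 10 bp
  [195,205): 10 bp

[2,5,5,7,9,9,9,10,10,10,11,11,13,15,17,18,19,25]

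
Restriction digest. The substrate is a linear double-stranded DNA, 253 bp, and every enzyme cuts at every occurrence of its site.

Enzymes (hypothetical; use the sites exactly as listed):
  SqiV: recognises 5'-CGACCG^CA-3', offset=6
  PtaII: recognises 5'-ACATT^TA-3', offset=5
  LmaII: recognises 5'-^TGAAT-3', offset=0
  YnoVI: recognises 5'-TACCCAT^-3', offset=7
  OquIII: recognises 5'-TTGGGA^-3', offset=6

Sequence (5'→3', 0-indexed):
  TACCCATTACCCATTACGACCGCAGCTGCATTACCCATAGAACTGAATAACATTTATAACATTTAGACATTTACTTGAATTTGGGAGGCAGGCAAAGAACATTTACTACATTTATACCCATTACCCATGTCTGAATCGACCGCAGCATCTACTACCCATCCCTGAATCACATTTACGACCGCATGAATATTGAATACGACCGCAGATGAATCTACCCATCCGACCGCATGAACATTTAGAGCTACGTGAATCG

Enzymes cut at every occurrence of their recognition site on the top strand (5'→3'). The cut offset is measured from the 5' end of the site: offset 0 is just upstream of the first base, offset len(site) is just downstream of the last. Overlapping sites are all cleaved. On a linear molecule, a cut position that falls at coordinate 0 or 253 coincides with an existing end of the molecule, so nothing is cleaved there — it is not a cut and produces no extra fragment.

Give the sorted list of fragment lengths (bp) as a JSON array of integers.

[2,3,3,4,4,5,7,7,7,7,7,7,8,8,8,9,9,9,10,10,11,11,11,11,12,13,16,17,17]

Site scan:
  SqiV CGACCGCA/6: at [16, 136, 175, 196, 220] ⇒ [22, 142, 181, 202, 226]
  PtaII ACATTTA/5: at [49, 58, 66, 98, 107, 168, 231] ⇒ [54, 63, 71, 103, 112, 173, 236]
  LmaII TGAAT/0: at [43, 75, 131, 162, 183, 190, 206, 246] ⇒ [43, 75, 131, 162, 183, 190, 206, 246]
  YnoVI TACCCAT/7: at [0, 7, 31, 114, 121, 152, 212] ⇒ [7, 14, 38, 121, 128, 159, 219]
  OquIII TTGGGA/6: at [80] ⇒ [86]

Pooled cuts: [7, 14, 22, 38, 43, 54, 63, 71, 75, 86, 103, 112, 121, 128, 131, 142, 159, 162, 173, 181, 183, 190, 202, 206, 219, 226, 236, 246]

Fragment lengths:
  [0,7): 7 bp
  [7,14): 7 bp
  [14,22): 8 bp
  [22,38): 16 bp
  [38,43): 5 bp
  [43,54): 11 bp
  [54,63): 9 bp
  [63,71): 8 bp
  [71,75): 4 bp
  [75,86): 11 bp
  [86,103): 17 bp
  [103,112): 9 bp
  [112,121): 9 bp
  [121,128): 7 bp
  [128,131): 3 bp
  [131,142): 11 bp
  [142,159): 17 bp
  [159,162): 3 bp
  [162,173): 11 bp
  [173,181): 8 bp
  [181,183): 2 bp
  [183,190): 7 bp
  [190,202): 12 bp
  [202,206): 4 bp
  [206,219): 13 bp
  [219,226): 7 bp
  [226,236): 10 bp
  [236,246): 10 bp
  [246,253): 7 bp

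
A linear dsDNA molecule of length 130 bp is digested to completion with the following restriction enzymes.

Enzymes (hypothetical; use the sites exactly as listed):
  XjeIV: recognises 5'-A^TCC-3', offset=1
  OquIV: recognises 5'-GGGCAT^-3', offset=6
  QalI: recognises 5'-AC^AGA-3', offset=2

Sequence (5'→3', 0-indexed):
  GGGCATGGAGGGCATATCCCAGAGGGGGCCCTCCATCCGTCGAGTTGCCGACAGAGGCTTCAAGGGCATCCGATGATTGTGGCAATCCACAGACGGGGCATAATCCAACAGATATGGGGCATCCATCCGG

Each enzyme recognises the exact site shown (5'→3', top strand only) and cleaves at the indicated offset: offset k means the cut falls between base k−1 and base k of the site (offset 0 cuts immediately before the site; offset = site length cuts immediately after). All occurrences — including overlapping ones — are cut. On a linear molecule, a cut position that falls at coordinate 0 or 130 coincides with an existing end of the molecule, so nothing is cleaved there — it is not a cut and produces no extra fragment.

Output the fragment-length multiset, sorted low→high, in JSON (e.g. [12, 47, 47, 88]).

[1,1,1,2,3,5,5,6,6,9,11,12,16,16,17,19]

Site scan:
  XjeIV (ATCC, off=1): starts [15, 34, 67, 84, 102, 120, 124] → cuts [16, 35, 68, 85, 103, 121, 125]
  OquIV (GGGCAT, off=6): starts [0, 9, 63, 95, 116] → cuts [6, 15, 69, 101, 122]
  QalI (ACAGA, off=2): starts [50, 88, 107] → cuts [52, 90, 109]

Pooled cuts: [6, 15, 16, 35, 52, 68, 69, 85, 90, 101, 103, 109, 121, 122, 125]

Fragments:
  [0,6): 6 bp
  [6,15): 9 bp
  [15,16): 1 bp
  [16,35): 19 bp
  [35,52): 17 bp
  [52,68): 16 bp
  [68,69): 1 bp
  [69,85): 16 bp
  [85,90): 5 bp
  [90,101): 11 bp
  [101,103): 2 bp
  [103,109): 6 bp
  [109,121): 12 bp
  [121,122): 1 bp
  [122,125): 3 bp
  [125,130): 5 bp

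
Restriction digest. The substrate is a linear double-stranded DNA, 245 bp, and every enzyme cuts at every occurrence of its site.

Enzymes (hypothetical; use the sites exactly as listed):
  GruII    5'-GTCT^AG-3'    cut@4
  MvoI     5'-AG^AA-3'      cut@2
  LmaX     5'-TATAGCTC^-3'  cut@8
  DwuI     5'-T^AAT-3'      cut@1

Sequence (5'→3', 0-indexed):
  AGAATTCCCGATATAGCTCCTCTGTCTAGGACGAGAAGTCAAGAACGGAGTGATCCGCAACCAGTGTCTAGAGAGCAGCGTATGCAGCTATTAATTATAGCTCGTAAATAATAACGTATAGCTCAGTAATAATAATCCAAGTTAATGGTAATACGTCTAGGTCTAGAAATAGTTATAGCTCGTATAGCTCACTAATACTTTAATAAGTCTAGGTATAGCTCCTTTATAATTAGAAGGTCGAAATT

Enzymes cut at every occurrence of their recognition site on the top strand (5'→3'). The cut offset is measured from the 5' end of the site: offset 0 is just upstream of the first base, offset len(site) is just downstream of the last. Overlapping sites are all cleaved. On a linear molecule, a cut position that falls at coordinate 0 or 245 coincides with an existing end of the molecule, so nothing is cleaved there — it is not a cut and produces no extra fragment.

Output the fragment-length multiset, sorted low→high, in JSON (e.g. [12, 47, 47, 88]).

[2,2,3,3,3,3,6,6,6,6,6,8,8,8,8,9,9,9,10,11,11,12,15,15,17,23,26]

Site scan:
  GruII GTCTAG/4: at [23, 65, 154, 160, 206] ⇒ [27, 69, 158, 164, 210]
  MvoI AGAA/2: at [0, 33, 41, 164, 231] ⇒ [2, 35, 43, 166, 233]
  LmaX TATAGCTC/8: at [11, 95, 116, 173, 182, 213] ⇒ [19, 103, 124, 181, 190, 221]
  DwuI TAAT/1: at [91, 108, 126, 129, 132, 142, 148, 192, 200, 226] ⇒ [92, 109, 127, 130, 133, 143, 149, 193, 201, 227]

All cut coordinates (distinct, sorted): [2, 19, 27, 35, 43, 69, 92, 103, 109, 124, 127, 130, 133, 143, 149, 158, 164, 166, 181, 190, 193, 201, 210, 221, 227, 233]

Fragments:
  [0,2): 2 bp
  [2,19): 17 bp
  [19,27): 8 bp
  [27,35): 8 bp
  [35,43): 8 bp
  [43,69): 26 bp
  [69,92): 23 bp
  [92,103): 11 bp
  [103,109): 6 bp
  [109,124): 15 bp
  [124,127): 3 bp
  [127,130): 3 bp
  [130,133): 3 bp
  [133,143): 10 bp
  [143,149): 6 bp
  [149,158): 9 bp
  [158,164): 6 bp
  [164,166): 2 bp
  [166,181): 15 bp
  [181,190): 9 bp
  [190,193): 3 bp
  [193,201): 8 bp
  [201,210): 9 bp
  [210,221): 11 bp
  [221,227): 6 bp
  [227,233): 6 bp
  [233,245): 12 bp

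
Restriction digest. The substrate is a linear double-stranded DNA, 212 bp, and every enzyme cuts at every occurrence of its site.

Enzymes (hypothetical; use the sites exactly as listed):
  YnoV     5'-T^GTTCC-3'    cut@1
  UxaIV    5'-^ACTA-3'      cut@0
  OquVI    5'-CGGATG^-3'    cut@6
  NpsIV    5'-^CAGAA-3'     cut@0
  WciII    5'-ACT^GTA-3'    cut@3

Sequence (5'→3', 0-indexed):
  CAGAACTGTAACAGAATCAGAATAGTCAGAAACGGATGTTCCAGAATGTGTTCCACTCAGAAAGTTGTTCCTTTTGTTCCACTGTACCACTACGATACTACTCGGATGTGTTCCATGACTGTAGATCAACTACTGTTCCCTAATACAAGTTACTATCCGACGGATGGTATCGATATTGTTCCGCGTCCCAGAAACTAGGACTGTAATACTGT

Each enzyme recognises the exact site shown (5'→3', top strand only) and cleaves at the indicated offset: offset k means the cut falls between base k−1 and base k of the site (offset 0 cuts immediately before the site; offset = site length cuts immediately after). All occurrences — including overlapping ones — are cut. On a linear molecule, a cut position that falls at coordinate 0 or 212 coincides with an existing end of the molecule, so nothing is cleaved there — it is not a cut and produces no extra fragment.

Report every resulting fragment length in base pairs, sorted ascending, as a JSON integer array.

[1,1,3,4,5,5,6,6,7,8,8,8,8,8,9,9,9,9,10,11,11,11,11,12,15,17]

Per-enzyme occurrences:
  YnoV (TGTTCC, off=1): starts [36, 48, 65, 74, 108, 133, 176] → cuts [37, 49, 66, 75, 109, 134, 177]
  UxaIV (ACTA, off=0): starts [88, 96, 128, 151, 193] → cuts [88, 96, 128, 151, 193]
  OquVI (CGGATG, off=6): starts [32, 102, 160] → cuts [38, 108, 166]
  NpsIV (CAGAA, off=0): starts [0, 11, 17, 26, 41, 57, 188] → cuts [11, 17, 26, 41, 57, 188] (position 0 is a terminus of the linear molecule — no cut)
  WciII (ACTGTA, off=3): starts [4, 80, 117, 199] → cuts [7, 83, 120, 202]

All cut coordinates (distinct, sorted): [7, 11, 17, 26, 37, 38, 41, 49, 57, 66, 75, 83, 88, 96, 108, 109, 120, 128, 134, 151, 166, 177, 188, 193, 202]

Fragments:
  [0,7): 7 bp
  [7,11): 4 bp
  [11,17): 6 bp
  [17,26): 9 bp
  [26,37): 11 bp
  [37,38): 1 bp
  [38,41): 3 bp
  [41,49): 8 bp
  [49,57): 8 bp
  [57,66): 9 bp
  [66,75): 9 bp
  [75,83): 8 bp
  [83,88): 5 bp
  [88,96): 8 bp
  [96,108): 12 bp
  [108,109): 1 bp
  [109,120): 11 bp
  [120,128): 8 bp
  [128,134): 6 bp
  [134,151): 17 bp
  [151,166): 15 bp
  [166,177): 11 bp
  [177,188): 11 bp
  [188,193): 5 bp
  [193,202): 9 bp
  [202,212): 10 bp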